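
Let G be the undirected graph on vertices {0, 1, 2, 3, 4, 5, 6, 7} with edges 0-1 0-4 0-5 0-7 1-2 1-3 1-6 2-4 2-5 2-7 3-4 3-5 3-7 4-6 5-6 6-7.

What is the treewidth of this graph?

4

A width-4 tree decomposition is:
Bags: B1 = {0, 1, 4, 5, 7}  B2 = {1, 4, 5, 6, 7}  B3 = {1, 3, 4, 5, 7}  B4 = {1, 2, 4, 5, 7}
Tree: B1–B2, B2–B3, B3–B4
Every bag has size at most 5, so the width is 5 − 1 = 4 and tw(G) ≤ 4. For the lower bound: the 5 vertex sets {0,4}, {5,6}, {1,3}, {7}, {2} are disjoint, each induces a connected subgraph, and every pair is joined by at least one edge of G. Contracting each set to a single vertex therefore yields K_{5} as a minor, and since treewidth is minor-monotone, tw(G) ≥ tw(K_{5}) = 4. Therefore the treewidth is 4.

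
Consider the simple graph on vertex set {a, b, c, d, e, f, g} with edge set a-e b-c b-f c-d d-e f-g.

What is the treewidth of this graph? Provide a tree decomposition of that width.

Treewidth 1.
One optimal decomposition is:
Bags: B1 = {a, e}  B2 = {d, e}  B3 = {c, d}  B4 = {b, c}  B5 = {b, f}  B6 = {f, g}
Tree: B1–B2, B2–B3, B3–B4, B4–B5, B5–B6

Every bag has size at most 2, so the width is 2 − 1 = 1 and tw(G) ≤ 1. Since G has at least one edge (e.g. a–e), it is not an edgeless graph, so tw(G) ≥ 1. Combining the bounds, tw(G) = 1.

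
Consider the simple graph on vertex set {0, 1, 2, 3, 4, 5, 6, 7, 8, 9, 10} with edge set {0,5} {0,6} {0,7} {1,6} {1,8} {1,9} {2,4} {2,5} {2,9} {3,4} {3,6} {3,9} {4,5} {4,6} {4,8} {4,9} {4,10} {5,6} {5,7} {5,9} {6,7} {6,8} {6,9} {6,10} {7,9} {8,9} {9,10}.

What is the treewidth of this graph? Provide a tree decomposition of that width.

The largest bag has 4 vertices, giving width 3; this decomposition certifies tw(G) ≤ 3. Conversely, {2, 4, 5, 9} is a clique of size 4, and the vertices of any clique must share a bag in every tree decomposition; so some bag has ≥ 4 vertices and tw(G) ≥ 3. The upper and lower bounds meet at 3, so that is the treewidth.

Treewidth 3.
One such decomposition:
Bags: B1 = {4, 6, 8, 9}  B2 = {4, 6, 9, 10}  B3 = {3, 4, 6, 9}  B4 = {1, 6, 8, 9}  B5 = {4, 5, 6, 9}  B6 = {5, 6, 7, 9}  B7 = {0, 5, 6, 7}  B8 = {2, 4, 5, 9}
Tree: B1–B2, B1–B3, B1–B4, B3–B5, B5–B6, B6–B7, B5–B8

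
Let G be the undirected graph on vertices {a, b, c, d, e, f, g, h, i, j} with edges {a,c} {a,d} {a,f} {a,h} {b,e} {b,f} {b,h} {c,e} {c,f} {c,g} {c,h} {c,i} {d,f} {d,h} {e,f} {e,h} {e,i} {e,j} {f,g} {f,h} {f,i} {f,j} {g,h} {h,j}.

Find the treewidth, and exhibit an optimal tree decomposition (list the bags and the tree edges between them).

Treewidth 3.
One such decomposition:
Bags: B1 = {a, c, f, h}  B2 = {c, e, f, h}  B3 = {c, f, g, h}  B4 = {c, e, f, i}  B5 = {e, f, h, j}  B6 = {b, e, f, h}  B7 = {a, d, f, h}
Tree: B1–B2, B1–B3, B2–B4, B2–B5, B5–B6, B1–B7

Each bag holds 4 vertices, so the decomposition has width 3, which upper-bounds the treewidth. On the other hand G contains the 4-clique {a, d, f, h}. A clique must lie in a single bag of any decomposition, so no decomposition can have width below 3. Hence tw(G) = 3 exactly.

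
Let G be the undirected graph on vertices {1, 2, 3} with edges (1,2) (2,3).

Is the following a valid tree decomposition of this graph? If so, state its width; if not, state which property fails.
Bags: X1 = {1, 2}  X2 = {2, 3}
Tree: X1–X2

Checking the three conditions: (i) the bags cover all of {1, 2, 3}; (ii) for each edge, some bag contains both endpoints; (iii) the bags containing any fixed vertex form a subtree. All hold, so the decomposition is valid with width 2 − 1 = 1.

Yes; width 1.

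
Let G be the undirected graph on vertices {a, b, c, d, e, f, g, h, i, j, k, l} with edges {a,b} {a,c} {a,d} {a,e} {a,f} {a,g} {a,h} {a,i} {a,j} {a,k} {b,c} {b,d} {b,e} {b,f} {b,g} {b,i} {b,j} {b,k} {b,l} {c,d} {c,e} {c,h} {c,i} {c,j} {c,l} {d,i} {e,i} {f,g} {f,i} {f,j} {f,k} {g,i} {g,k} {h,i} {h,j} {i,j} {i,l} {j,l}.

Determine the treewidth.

4

A width-4 tree decomposition is:
Bags: B1 = {b, c, i, j, l}  B2 = {a, b, c, i, j}  B3 = {a, b, f, i, j}  B4 = {a, c, h, i, j}  B5 = {a, b, f, g, i}  B6 = {a, b, c, d, i}  B7 = {a, b, f, g, k}  B8 = {a, b, c, e, i}
Tree: B1–B2, B2–B3, B2–B4, B3–B5, B2–B6, B5–B7, B2–B8
The largest bag has 5 vertices, giving width 4; this decomposition certifies tw(G) ≤ 4. Conversely, {a, c, h, i, j} is a clique of size 5, and the vertices of any clique must share a bag in every tree decomposition; so some bag has ≥ 5 vertices and tw(G) ≥ 4. Therefore the treewidth is 4.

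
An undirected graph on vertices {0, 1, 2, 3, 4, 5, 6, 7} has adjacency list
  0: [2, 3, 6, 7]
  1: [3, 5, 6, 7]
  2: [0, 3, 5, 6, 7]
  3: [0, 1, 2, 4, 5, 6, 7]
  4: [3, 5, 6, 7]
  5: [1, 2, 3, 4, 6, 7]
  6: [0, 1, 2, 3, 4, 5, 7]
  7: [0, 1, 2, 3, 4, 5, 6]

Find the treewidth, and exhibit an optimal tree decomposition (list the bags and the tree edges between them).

Every bag has size at most 5, so the width is 5 − 1 = 4 and tw(G) ≤ 4. On the other hand G contains the 5-clique {0, 2, 3, 6, 7}. A clique must lie in a single bag of any decomposition, so no decomposition can have width below 4. The upper and lower bounds meet at 4, so that is the treewidth.

Treewidth 4.
Bags: B1 = {2, 3, 5, 6, 7}  B2 = {3, 4, 5, 6, 7}  B3 = {1, 3, 5, 6, 7}  B4 = {0, 2, 3, 6, 7}
Tree: B1–B2, B1–B3, B1–B4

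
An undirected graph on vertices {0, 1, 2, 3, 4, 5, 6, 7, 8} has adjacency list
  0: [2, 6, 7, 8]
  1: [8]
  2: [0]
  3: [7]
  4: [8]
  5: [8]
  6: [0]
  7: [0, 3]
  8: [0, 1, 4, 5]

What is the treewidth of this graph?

1

A width-1 tree decomposition is:
Bags: B1 = {0, 6}  B2 = {0, 8}  B3 = {0, 7}  B4 = {1, 8}  B5 = {3, 7}  B6 = {4, 8}  B7 = {5, 8}  B8 = {0, 2}
Tree: B1–B2, B2–B3, B2–B4, B3–B5, B2–B6, B2–B7, B2–B8
Each bag holds 2 vertices, so the decomposition has width 1, which upper-bounds the treewidth. Any graph with an edge has treewidth ≥ 1, and G has the edge 0–6. The upper and lower bounds meet at 1, so that is the treewidth.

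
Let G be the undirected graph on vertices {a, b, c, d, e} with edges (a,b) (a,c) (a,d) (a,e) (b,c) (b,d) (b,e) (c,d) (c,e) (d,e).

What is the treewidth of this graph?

4

A width-4 tree decomposition is:
Bags: B1 = {a, b, c, d, e}
Tree: (single bag)
With just one bag of size 5, the width is 5 − 1 = 4, so tw(G) ≤ 4. Conversely, {a, b, c, d, e} is a clique of size 5, and the vertices of any clique must share a bag in every tree decomposition; so some bag has ≥ 5 vertices and tw(G) ≥ 4. Hence tw(G) = 4 exactly.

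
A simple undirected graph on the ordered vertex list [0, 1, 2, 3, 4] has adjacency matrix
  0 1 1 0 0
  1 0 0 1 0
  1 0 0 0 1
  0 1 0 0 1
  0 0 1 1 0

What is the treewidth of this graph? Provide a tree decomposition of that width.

Each bag holds 3 vertices, so the decomposition has width 2, which upper-bounds the treewidth. For the lower bound, G contains the cycle 1–0–2–4–3–1, so G is not a forest; only forests have treewidth ≤ 1, hence tw(G) ≥ 2. Therefore the treewidth is 2.

Treewidth 2.
One optimal decomposition is:
Bags: B1 = {0, 1, 2}  B2 = {1, 2, 4}  B3 = {1, 3, 4}
Tree: B1–B2, B2–B3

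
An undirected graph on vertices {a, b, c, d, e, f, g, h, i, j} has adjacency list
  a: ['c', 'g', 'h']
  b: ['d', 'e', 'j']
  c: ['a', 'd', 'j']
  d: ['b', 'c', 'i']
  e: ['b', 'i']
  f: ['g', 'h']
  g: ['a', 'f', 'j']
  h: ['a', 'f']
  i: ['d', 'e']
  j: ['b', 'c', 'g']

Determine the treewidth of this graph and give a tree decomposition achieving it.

Every bag has size at most 3, so the width is 3 − 1 = 2 and tw(G) ≤ 2. For the lower bound, G contains the cycle i–e–b–d–i, so G is not a forest; only forests have treewidth ≤ 1, hence tw(G) ≥ 2. Hence tw(G) = 2 exactly.

Treewidth 2.
One such decomposition:
Bags: B1 = {d, e, i}  B2 = {b, d, e}  B3 = {b, c, d}  B4 = {b, c, j}  B5 = {a, c, j}  B6 = {a, g, j}  B7 = {a, g, h}  B8 = {f, g, h}
Tree: B1–B2, B2–B3, B3–B4, B4–B5, B5–B6, B6–B7, B7–B8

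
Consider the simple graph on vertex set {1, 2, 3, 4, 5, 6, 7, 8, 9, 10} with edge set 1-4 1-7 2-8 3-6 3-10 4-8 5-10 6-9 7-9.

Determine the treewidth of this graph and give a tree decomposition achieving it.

Treewidth 1.
Bags: B1 = {2, 8}  B2 = {4, 8}  B3 = {1, 4}  B4 = {1, 7}  B5 = {7, 9}  B6 = {6, 9}  B7 = {3, 6}  B8 = {3, 10}  B9 = {5, 10}
Tree: B1–B2, B2–B3, B3–B4, B4–B5, B5–B6, B6–B7, B7–B8, B8–B9

The largest bag has 2 vertices, giving width 1; this decomposition certifies tw(G) ≤ 1. Any graph with an edge has treewidth ≥ 1, and G has the edge 2–8. Therefore the treewidth is 1.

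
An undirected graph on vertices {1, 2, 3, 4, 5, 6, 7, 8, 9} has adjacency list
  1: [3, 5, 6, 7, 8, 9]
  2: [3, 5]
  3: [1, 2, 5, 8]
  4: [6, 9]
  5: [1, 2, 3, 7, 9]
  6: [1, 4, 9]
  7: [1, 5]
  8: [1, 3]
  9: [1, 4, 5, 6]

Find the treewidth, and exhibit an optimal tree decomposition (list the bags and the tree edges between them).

Treewidth 2.
One such decomposition:
Bags: B1 = {1, 3, 8}  B2 = {1, 3, 5}  B3 = {1, 5, 7}  B4 = {1, 5, 9}  B5 = {1, 6, 9}  B6 = {2, 3, 5}  B7 = {4, 6, 9}
Tree: B1–B2, B2–B3, B3–B4, B4–B5, B2–B6, B5–B7

The largest bag has 3 vertices, giving width 2; this decomposition certifies tw(G) ≤ 2. For the lower bound, the 3 vertices {1, 3, 8} are pairwise adjacent, and any tree decomposition puts a clique entirely inside one bag — forcing width ≥ 2. Combining the bounds, tw(G) = 2.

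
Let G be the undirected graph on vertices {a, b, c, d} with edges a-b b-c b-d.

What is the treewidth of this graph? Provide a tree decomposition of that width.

Treewidth 1.
One optimal decomposition is:
Bags: B1 = {b, c}  B2 = {a, b}  B3 = {b, d}
Tree: B1–B2, B1–B3

Each bag holds 2 vertices, so the decomposition has width 1, which upper-bounds the treewidth. G has an edge, so its treewidth is at least 1. Combining the bounds, tw(G) = 1.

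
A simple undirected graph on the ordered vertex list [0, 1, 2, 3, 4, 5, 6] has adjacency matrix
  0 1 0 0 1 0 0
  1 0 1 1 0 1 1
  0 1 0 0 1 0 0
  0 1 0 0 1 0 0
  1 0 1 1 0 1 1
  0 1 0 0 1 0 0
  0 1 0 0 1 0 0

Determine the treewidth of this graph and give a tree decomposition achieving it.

The largest bag has 3 vertices, giving width 2; this decomposition certifies tw(G) ≤ 2. The edges 4–0–1–3–4 form a cycle, so G is not a tree and its treewidth is at least 2. Hence tw(G) = 2 exactly.

Treewidth 2.
Bags: B1 = {0, 1, 4}  B2 = {1, 3, 4}  B3 = {1, 4, 5}  B4 = {1, 4, 6}  B5 = {1, 2, 4}
Tree: B1–B2, B2–B3, B3–B4, B4–B5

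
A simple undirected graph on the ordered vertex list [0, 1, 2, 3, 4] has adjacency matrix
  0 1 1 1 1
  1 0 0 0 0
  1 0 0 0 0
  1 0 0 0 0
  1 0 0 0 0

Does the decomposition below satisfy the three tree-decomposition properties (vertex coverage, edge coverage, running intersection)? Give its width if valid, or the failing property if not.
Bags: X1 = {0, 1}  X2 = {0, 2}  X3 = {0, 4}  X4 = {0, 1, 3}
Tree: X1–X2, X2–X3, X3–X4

No — bags containing vertex 1 are not connected in the tree.

A tree decomposition must satisfy three properties: every vertex lies in some bag; for every edge, both endpoints lie together in some bag; and for every vertex, the bags containing it form a connected subtree. Here bags containing vertex 1 are not connected in the tree, so the decomposition is invalid.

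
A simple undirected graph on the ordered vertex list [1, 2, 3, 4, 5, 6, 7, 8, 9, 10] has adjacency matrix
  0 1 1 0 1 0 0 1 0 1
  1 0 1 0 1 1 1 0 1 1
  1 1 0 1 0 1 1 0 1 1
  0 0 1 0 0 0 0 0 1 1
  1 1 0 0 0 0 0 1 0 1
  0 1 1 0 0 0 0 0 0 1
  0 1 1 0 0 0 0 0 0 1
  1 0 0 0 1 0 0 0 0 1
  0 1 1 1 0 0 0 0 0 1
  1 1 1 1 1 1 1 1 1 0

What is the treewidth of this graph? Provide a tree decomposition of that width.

Treewidth 3.
One such decomposition:
Bags: B1 = {1, 2, 3, 10}  B2 = {1, 2, 5, 10}  B3 = {2, 3, 9, 10}  B4 = {1, 5, 8, 10}  B5 = {2, 3, 7, 10}  B6 = {3, 4, 9, 10}  B7 = {2, 3, 6, 10}
Tree: B1–B2, B1–B3, B2–B4, B3–B5, B3–B6, B3–B7

The largest bag has 4 vertices, giving width 3; this decomposition certifies tw(G) ≤ 3. For the lower bound, the 4 vertices {1, 5, 8, 10} are pairwise adjacent, and any tree decomposition puts a clique entirely inside one bag — forcing width ≥ 3. Therefore the treewidth is 3.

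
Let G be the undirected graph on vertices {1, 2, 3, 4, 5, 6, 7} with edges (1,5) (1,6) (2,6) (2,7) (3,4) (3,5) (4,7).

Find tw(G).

2

A width-2 tree decomposition is:
Bags: B1 = {3, 4, 7}  B2 = {2, 3, 7}  B3 = {2, 3, 6}  B4 = {1, 3, 6}  B5 = {1, 3, 5}
Tree: B1–B2, B2–B3, B3–B4, B4–B5
The largest bag has 3 vertices, giving width 2; this decomposition certifies tw(G) ≤ 2. Since 3–4–7–2–6–1–5–3 is a cycle in G, G is not acyclic. Forests are exactly the graphs of treewidth ≤ 1, so tw(G) ≥ 2. Hence tw(G) = 2 exactly.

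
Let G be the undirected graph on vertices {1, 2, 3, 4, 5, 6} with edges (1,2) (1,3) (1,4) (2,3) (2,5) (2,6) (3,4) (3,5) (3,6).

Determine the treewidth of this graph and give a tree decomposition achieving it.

Each bag holds 3 vertices, so the decomposition has width 2, which upper-bounds the treewidth. For the lower bound, the 3 vertices {1, 2, 3} are pairwise adjacent, and any tree decomposition puts a clique entirely inside one bag — forcing width ≥ 2. The upper and lower bounds meet at 2, so that is the treewidth.

Treewidth 2.
One such decomposition:
Bags: B1 = {2, 3, 6}  B2 = {1, 2, 3}  B3 = {2, 3, 5}  B4 = {1, 3, 4}
Tree: B1–B2, B2–B3, B2–B4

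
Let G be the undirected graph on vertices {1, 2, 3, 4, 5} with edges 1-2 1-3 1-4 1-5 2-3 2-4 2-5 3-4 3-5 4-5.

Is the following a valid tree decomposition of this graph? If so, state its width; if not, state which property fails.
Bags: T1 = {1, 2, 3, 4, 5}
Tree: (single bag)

Yes; width 4.

Checking the three conditions: (i) the bags cover all of {1, 2, 3, 4, 5}; (ii) for each edge, some bag contains both endpoints; (iii) the bags containing any fixed vertex form a subtree. All hold, so the decomposition is valid with width 5 − 1 = 4.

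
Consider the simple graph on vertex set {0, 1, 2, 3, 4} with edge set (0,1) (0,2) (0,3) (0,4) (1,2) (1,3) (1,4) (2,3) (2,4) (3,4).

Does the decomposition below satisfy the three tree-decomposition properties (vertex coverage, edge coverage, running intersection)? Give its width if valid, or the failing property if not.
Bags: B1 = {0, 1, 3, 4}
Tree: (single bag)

A tree decomposition must satisfy three properties: every vertex lies in some bag; for every edge, both endpoints lie together in some bag; and for every vertex, the bags containing it form a connected subtree. Here vertex 2 appears in no bag, so the decomposition is invalid.

No — vertex 2 appears in no bag.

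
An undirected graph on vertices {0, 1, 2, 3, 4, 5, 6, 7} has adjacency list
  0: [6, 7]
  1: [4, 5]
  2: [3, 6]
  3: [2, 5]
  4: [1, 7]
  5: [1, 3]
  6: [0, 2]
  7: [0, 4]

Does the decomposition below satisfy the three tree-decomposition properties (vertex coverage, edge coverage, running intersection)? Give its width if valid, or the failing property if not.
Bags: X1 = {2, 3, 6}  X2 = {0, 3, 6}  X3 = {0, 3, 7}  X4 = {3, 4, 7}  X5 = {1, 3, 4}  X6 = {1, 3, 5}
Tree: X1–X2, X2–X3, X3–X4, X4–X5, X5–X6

Yes; width 2.

Vertex coverage: the bags together contain {0, 1, 2, 3, 4, 5, 6, 7}, the full vertex set. Edge coverage: each edge of G has both endpoints in at least one bag. Running intersection: for every vertex, the bags containing it form a connected subtree. All three properties hold, so this is a valid tree decomposition of width max|bag| − 1 = 2, and hence tw(G) ≤ 2.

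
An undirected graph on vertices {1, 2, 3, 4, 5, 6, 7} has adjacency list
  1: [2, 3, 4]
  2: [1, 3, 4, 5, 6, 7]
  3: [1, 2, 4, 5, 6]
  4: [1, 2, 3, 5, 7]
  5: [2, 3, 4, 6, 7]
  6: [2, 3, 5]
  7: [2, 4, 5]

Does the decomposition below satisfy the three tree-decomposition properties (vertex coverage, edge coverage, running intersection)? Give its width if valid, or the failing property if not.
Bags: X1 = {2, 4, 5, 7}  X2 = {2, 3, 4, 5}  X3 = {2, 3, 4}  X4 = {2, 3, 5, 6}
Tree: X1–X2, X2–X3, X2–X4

A tree decomposition must satisfy three properties: every vertex lies in some bag; for every edge, both endpoints lie together in some bag; and for every vertex, the bags containing it form a connected subtree. Here vertex 1 appears in no bag, so the decomposition is invalid.

No — vertex 1 appears in no bag.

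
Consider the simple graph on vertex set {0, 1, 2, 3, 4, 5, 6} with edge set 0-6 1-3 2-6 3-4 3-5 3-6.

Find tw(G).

1

A width-1 tree decomposition is:
Bags: B1 = {2, 6}  B2 = {3, 6}  B3 = {0, 6}  B4 = {1, 3}  B5 = {3, 4}  B6 = {3, 5}
Tree: B1–B2, B2–B3, B2–B4, B4–B5, B4–B6
The largest bag has 2 vertices, giving width 1; this decomposition certifies tw(G) ≤ 1. Any graph with an edge has treewidth ≥ 1, and G has the edge 2–6. The upper and lower bounds meet at 1, so that is the treewidth.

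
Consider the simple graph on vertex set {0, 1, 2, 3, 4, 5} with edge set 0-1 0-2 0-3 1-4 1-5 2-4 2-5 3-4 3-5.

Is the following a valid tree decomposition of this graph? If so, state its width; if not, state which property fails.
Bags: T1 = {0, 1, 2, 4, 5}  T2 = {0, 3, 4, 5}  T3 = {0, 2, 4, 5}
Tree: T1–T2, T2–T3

No — bags containing vertex 2 are not connected in the tree.

A tree decomposition must satisfy three properties: every vertex lies in some bag; for every edge, both endpoints lie together in some bag; and for every vertex, the bags containing it form a connected subtree. Here bags containing vertex 2 are not connected in the tree, so the decomposition is invalid.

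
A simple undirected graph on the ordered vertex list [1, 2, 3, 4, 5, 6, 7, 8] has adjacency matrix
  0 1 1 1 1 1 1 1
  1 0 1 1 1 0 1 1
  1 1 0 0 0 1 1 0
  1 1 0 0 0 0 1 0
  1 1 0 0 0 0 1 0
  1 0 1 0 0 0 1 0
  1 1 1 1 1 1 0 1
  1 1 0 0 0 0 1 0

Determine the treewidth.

3

A width-3 tree decomposition is:
Bags: B1 = {1, 2, 5, 7}  B2 = {1, 2, 3, 7}  B3 = {1, 3, 6, 7}  B4 = {1, 2, 4, 7}  B5 = {1, 2, 7, 8}
Tree: B1–B2, B2–B3, B1–B4, B2–B5
The largest bag has 4 vertices, giving width 3; this decomposition certifies tw(G) ≤ 3. For the lower bound, the 4 vertices {1, 2, 7, 8} are pairwise adjacent, and any tree decomposition puts a clique entirely inside one bag — forcing width ≥ 3. Hence tw(G) = 3 exactly.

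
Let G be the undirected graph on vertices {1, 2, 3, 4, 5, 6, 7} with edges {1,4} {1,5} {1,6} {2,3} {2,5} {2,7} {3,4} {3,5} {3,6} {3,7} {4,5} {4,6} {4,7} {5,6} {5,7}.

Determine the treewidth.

3

A width-3 tree decomposition is:
Bags: B1 = {2, 3, 5, 7}  B2 = {3, 4, 5, 7}  B3 = {3, 4, 5, 6}  B4 = {1, 4, 5, 6}
Tree: B1–B2, B2–B3, B3–B4
Every bag has size at most 4, so the width is 4 − 1 = 3 and tw(G) ≤ 3. For the lower bound, the 4 vertices {1, 4, 5, 6} are pairwise adjacent, and any tree decomposition puts a clique entirely inside one bag — forcing width ≥ 3. Combining the bounds, tw(G) = 3.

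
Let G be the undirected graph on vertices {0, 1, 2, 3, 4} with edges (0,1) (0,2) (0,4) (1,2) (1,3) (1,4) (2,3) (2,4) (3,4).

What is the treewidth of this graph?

3

A width-3 tree decomposition is:
Bags: B1 = {1, 2, 3, 4}  B2 = {0, 1, 2, 4}
Tree: B1–B2
Every bag has size at most 4, so the width is 4 − 1 = 3 and tw(G) ≤ 3. Conversely, {0, 1, 2, 4} is a clique of size 4, and the vertices of any clique must share a bag in every tree decomposition; so some bag has ≥ 4 vertices and tw(G) ≥ 3. Combining the bounds, tw(G) = 3.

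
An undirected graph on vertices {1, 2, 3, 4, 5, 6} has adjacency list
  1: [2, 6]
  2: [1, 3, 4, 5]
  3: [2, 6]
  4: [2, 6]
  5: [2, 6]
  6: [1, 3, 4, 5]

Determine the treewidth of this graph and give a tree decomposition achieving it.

Treewidth 2.
Bags: B1 = {2, 5, 6}  B2 = {2, 3, 6}  B3 = {1, 2, 6}  B4 = {2, 4, 6}
Tree: B1–B2, B2–B3, B3–B4

The largest bag has 3 vertices, giving width 2; this decomposition certifies tw(G) ≤ 2. The edges 5–6–3–2–5 form a cycle, so G is not a tree and its treewidth is at least 2. The upper and lower bounds meet at 2, so that is the treewidth.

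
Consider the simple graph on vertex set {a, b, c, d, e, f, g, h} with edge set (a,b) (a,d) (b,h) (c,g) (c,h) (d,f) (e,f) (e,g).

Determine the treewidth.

A width-2 tree decomposition is:
Bags: B1 = {e, f, g}  B2 = {c, f, g}  B3 = {c, f, h}  B4 = {b, f, h}  B5 = {a, b, f}  B6 = {a, d, f}
Tree: B1–B2, B2–B3, B3–B4, B4–B5, B5–B6
Each bag holds 3 vertices, so the decomposition has width 2, which upper-bounds the treewidth. Since f–e–g–c–h–b–a–d–f is a cycle in G, G is not acyclic. Forests are exactly the graphs of treewidth ≤ 1, so tw(G) ≥ 2. Therefore the treewidth is 2.

2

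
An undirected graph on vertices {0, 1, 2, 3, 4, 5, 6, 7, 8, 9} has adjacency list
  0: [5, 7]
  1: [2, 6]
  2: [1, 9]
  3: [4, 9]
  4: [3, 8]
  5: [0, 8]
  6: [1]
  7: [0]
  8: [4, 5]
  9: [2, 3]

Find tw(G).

A width-1 tree decomposition is:
Bags: B1 = {0, 7}  B2 = {0, 5}  B3 = {5, 8}  B4 = {4, 8}  B5 = {3, 4}  B6 = {3, 9}  B7 = {2, 9}  B8 = {1, 2}  B9 = {1, 6}
Tree: B1–B2, B2–B3, B3–B4, B4–B5, B5–B6, B6–B7, B7–B8, B8–B9
Every bag has size at most 2, so the width is 2 − 1 = 1 and tw(G) ≤ 1. Since G has at least one edge (e.g. 7–0), it is not an edgeless graph, so tw(G) ≥ 1. Combining the bounds, tw(G) = 1.

1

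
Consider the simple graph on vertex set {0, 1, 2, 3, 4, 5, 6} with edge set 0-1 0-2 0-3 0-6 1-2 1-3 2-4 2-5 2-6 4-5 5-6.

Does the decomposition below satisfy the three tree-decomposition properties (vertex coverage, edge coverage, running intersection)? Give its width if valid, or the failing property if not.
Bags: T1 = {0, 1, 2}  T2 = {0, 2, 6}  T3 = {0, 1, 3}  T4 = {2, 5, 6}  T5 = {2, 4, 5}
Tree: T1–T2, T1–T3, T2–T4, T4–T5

Checking the three conditions: (i) the bags cover all of {0, 1, 2, 3, 4, 5, 6}; (ii) for each edge, some bag contains both endpoints; (iii) the bags containing any fixed vertex form a subtree. All hold, so the decomposition is valid with width 3 − 1 = 2.

Yes; width 2.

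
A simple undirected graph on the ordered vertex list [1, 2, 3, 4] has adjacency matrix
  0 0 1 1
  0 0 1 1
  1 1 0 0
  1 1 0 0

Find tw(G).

A width-2 tree decomposition is:
Bags: B1 = {1, 2, 3}  B2 = {1, 2, 4}
Tree: B1–B2
The largest bag has 3 vertices, giving width 2; this decomposition certifies tw(G) ≤ 2. The edges 2–3–1–4–2 form a cycle, so G is not a tree and its treewidth is at least 2. The upper and lower bounds meet at 2, so that is the treewidth.

2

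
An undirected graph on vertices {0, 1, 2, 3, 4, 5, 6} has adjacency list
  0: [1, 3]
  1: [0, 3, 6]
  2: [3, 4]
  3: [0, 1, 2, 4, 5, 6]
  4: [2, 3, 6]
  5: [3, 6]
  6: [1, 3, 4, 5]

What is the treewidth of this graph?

2

A width-2 tree decomposition is:
Bags: B1 = {1, 3, 6}  B2 = {0, 1, 3}  B3 = {3, 4, 6}  B4 = {3, 5, 6}  B5 = {2, 3, 4}
Tree: B1–B2, B1–B3, B3–B4, B3–B5
Every bag has size at most 3, so the width is 3 − 1 = 2 and tw(G) ≤ 2. On the other hand G contains the 3-clique {0, 1, 3}. A clique must lie in a single bag of any decomposition, so no decomposition can have width below 2. The upper and lower bounds meet at 2, so that is the treewidth.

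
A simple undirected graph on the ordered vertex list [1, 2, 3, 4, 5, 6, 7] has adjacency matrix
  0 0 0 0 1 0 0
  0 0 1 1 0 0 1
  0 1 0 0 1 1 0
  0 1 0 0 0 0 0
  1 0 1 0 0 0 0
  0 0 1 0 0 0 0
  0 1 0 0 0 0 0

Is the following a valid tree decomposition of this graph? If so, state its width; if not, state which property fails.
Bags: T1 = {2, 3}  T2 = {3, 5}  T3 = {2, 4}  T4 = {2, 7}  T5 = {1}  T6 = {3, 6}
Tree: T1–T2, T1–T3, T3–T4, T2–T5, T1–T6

No — edge (5,1) lies in no bag.

A tree decomposition must satisfy three properties: every vertex lies in some bag; for every edge, both endpoints lie together in some bag; and for every vertex, the bags containing it form a connected subtree. Here edge (5,1) lies in no bag, so the decomposition is invalid.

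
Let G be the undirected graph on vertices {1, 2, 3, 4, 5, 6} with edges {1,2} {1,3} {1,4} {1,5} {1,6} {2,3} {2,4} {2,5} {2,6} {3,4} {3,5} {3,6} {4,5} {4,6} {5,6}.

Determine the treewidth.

5

A width-5 tree decomposition is:
Bags: B1 = {1, 2, 3, 4, 5, 6}
Tree: (single bag)
With just one bag of size 6, the width is 6 − 1 = 5, so tw(G) ≤ 5. Conversely, {1, 2, 3, 4, 5, 6} is a clique of size 6, and the vertices of any clique must share a bag in every tree decomposition; so some bag has ≥ 6 vertices and tw(G) ≥ 5. The upper and lower bounds meet at 5, so that is the treewidth.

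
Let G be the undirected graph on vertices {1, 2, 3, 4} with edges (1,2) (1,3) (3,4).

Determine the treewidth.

1

A width-1 tree decomposition is:
Bags: B1 = {3, 4}  B2 = {1, 3}  B3 = {1, 2}
Tree: B1–B2, B2–B3
The largest bag has 2 vertices, giving width 1; this decomposition certifies tw(G) ≤ 1. Any graph with an edge has treewidth ≥ 1, and G has the edge 4–3. Combining the bounds, tw(G) = 1.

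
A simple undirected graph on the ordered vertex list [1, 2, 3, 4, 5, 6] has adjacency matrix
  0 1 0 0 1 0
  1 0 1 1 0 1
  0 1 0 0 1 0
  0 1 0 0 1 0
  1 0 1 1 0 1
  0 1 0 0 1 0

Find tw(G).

A width-2 tree decomposition is:
Bags: B1 = {1, 2, 5}  B2 = {2, 4, 5}  B3 = {2, 5, 6}  B4 = {2, 3, 5}
Tree: B1–B2, B2–B3, B3–B4
Each bag holds 3 vertices, so the decomposition has width 2, which upper-bounds the treewidth. Since 5–1–2–4–5 is a cycle in G, G is not acyclic. Forests are exactly the graphs of treewidth ≤ 1, so tw(G) ≥ 2. The upper and lower bounds meet at 2, so that is the treewidth.

2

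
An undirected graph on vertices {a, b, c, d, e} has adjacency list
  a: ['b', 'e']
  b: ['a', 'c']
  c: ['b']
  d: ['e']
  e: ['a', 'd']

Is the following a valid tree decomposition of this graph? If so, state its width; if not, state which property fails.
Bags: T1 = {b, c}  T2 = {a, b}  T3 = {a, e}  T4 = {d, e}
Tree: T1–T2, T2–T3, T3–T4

Every vertex of G appears in some bag (union = {a, b, c, d, e}); every edge is covered by a bag; and for each vertex v the set of bags containing v is connected in the bag tree. The decomposition is therefore valid. The largest bag has 2 vertices, so the width is 1.

Yes; width 1.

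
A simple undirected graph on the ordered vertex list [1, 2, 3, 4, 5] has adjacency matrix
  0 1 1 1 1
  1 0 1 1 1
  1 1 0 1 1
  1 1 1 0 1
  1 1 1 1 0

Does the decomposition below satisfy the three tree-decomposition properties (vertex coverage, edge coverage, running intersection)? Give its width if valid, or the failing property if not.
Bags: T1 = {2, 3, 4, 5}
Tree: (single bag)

A tree decomposition must satisfy three properties: every vertex lies in some bag; for every edge, both endpoints lie together in some bag; and for every vertex, the bags containing it form a connected subtree. Here vertex 1 appears in no bag, so the decomposition is invalid.

No — vertex 1 appears in no bag.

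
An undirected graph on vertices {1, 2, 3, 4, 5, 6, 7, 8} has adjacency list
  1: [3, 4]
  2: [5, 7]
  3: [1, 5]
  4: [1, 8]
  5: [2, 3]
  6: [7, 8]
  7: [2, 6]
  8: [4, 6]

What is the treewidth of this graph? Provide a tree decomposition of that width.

Treewidth 2.
One optimal decomposition is:
Bags: B1 = {1, 4, 8}  B2 = {1, 3, 8}  B3 = {3, 5, 8}  B4 = {2, 5, 8}  B5 = {2, 7, 8}  B6 = {6, 7, 8}
Tree: B1–B2, B2–B3, B3–B4, B4–B5, B5–B6

Each bag holds 3 vertices, so the decomposition has width 2, which upper-bounds the treewidth. Since 8–4–1–3–5–2–7–6–8 is a cycle in G, G is not acyclic. Forests are exactly the graphs of treewidth ≤ 1, so tw(G) ≥ 2. The upper and lower bounds meet at 2, so that is the treewidth.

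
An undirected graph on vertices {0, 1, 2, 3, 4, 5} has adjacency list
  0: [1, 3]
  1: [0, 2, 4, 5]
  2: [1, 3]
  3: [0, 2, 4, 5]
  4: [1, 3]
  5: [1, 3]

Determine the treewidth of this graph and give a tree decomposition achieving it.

Treewidth 2.
Bags: B1 = {1, 3, 5}  B2 = {1, 2, 3}  B3 = {0, 1, 3}  B4 = {1, 3, 4}
Tree: B1–B2, B2–B3, B3–B4

The largest bag has 3 vertices, giving width 2; this decomposition certifies tw(G) ≤ 2. Since 3–5–1–2–3 is a cycle in G, G is not acyclic. Forests are exactly the graphs of treewidth ≤ 1, so tw(G) ≥ 2. Combining the bounds, tw(G) = 2.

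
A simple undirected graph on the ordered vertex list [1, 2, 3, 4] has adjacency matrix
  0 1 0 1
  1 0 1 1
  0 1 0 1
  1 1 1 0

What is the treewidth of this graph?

A width-2 tree decomposition is:
Bags: B1 = {2, 3, 4}  B2 = {1, 2, 4}
Tree: B1–B2
The largest bag has 3 vertices, giving width 2; this decomposition certifies tw(G) ≤ 2. Conversely, {1, 2, 4} is a clique of size 3, and the vertices of any clique must share a bag in every tree decomposition; so some bag has ≥ 3 vertices and tw(G) ≥ 2. Hence tw(G) = 2 exactly.

2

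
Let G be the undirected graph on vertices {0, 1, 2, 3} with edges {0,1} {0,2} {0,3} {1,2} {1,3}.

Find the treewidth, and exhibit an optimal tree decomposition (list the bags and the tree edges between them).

The largest bag has 3 vertices, giving width 2; this decomposition certifies tw(G) ≤ 2. For the lower bound, the 3 vertices {0, 1, 2} are pairwise adjacent, and any tree decomposition puts a clique entirely inside one bag — forcing width ≥ 2. Combining the bounds, tw(G) = 2.

Treewidth 2.
Bags: B1 = {0, 1, 2}  B2 = {0, 1, 3}
Tree: B1–B2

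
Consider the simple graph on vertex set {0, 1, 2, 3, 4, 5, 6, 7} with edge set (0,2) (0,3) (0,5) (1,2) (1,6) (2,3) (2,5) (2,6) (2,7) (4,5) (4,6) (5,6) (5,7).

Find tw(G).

A width-2 tree decomposition is:
Bags: B1 = {2, 5, 6}  B2 = {0, 2, 5}  B3 = {2, 5, 7}  B4 = {0, 2, 3}  B5 = {1, 2, 6}  B6 = {4, 5, 6}
Tree: B1–B2, B2–B3, B2–B4, B1–B5, B1–B6
Every bag has size at most 3, so the width is 3 − 1 = 2 and tw(G) ≤ 2. On the other hand G contains the 3-clique {1, 2, 6}. A clique must lie in a single bag of any decomposition, so no decomposition can have width below 2. Therefore the treewidth is 2.

2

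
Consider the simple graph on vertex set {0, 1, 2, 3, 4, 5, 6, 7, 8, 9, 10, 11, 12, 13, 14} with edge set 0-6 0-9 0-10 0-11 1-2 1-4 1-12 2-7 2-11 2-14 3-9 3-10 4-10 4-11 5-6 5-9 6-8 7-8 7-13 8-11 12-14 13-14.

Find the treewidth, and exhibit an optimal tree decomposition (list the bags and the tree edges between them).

Treewidth 3.
One optimal decomposition is:
Bags: B1 = {3, 5, 6, 9}  B2 = {0, 3, 6, 9}  B3 = {0, 3, 6, 10}  B4 = {0, 6, 8, 10}  B5 = {0, 8, 10, 11}  B6 = {4, 8, 10, 11}  B7 = {4, 7, 8, 11}  B8 = {2, 4, 7, 11}  B9 = {1, 2, 4, 7}  B10 = {1, 2, 7, 13}  B11 = {1, 2, 13, 14}  B12 = {1, 12, 13, 14}
Tree: B1–B2, B2–B3, B3–B4, B4–B5, B5–B6, B6–B7, B7–B8, B8–B9, B9–B10, B10–B11, B11–B12

Each bag holds 4 vertices, so the decomposition has width 3, which upper-bounds the treewidth. For the lower bound: the 4 vertex sets {3,5,9}, {6}, {0}, {4,8,10,11} are disjoint, each induces a connected subgraph, and every pair is joined by at least one edge of G. Contracting each set to a single vertex therefore yields K_{4} as a minor, and since treewidth is minor-monotone, tw(G) ≥ tw(K_{4}) = 3. The upper and lower bounds meet at 3, so that is the treewidth.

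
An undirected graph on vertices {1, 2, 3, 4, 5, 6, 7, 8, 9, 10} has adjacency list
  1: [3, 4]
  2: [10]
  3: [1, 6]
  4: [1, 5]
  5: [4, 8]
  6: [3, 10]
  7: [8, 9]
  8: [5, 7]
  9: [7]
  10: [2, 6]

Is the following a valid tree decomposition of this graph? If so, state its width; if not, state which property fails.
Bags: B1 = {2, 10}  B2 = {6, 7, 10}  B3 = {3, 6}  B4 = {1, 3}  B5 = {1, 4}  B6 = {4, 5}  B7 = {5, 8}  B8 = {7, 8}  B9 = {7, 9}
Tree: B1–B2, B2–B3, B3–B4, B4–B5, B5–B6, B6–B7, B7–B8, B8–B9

No — bags containing vertex 7 are not connected in the tree.

A tree decomposition must satisfy three properties: every vertex lies in some bag; for every edge, both endpoints lie together in some bag; and for every vertex, the bags containing it form a connected subtree. Here bags containing vertex 7 are not connected in the tree, so the decomposition is invalid.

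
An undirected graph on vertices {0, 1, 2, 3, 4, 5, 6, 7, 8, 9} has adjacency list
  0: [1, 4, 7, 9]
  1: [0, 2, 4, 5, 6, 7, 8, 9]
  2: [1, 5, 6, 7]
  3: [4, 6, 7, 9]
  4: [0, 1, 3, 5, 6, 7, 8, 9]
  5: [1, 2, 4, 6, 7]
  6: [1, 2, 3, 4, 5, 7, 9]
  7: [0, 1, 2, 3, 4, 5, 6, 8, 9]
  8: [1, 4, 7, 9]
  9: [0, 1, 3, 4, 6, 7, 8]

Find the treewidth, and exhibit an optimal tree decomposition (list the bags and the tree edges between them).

Treewidth 4.
Bags: B1 = {1, 4, 5, 6, 7}  B2 = {1, 4, 6, 7, 9}  B3 = {0, 1, 4, 7, 9}  B4 = {3, 4, 6, 7, 9}  B5 = {1, 2, 5, 6, 7}  B6 = {1, 4, 7, 8, 9}
Tree: B1–B2, B2–B3, B2–B4, B1–B5, B2–B6

Each bag holds 5 vertices, so the decomposition has width 4, which upper-bounds the treewidth. On the other hand G contains the 5-clique {1, 2, 5, 6, 7}. A clique must lie in a single bag of any decomposition, so no decomposition can have width below 4. The upper and lower bounds meet at 4, so that is the treewidth.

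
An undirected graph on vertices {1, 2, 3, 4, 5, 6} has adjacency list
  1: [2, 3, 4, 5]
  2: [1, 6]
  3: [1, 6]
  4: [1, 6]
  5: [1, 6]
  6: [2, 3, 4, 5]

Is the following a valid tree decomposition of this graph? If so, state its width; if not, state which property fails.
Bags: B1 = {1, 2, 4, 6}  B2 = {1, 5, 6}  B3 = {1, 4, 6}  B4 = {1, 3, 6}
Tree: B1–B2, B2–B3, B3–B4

A tree decomposition must satisfy three properties: every vertex lies in some bag; for every edge, both endpoints lie together in some bag; and for every vertex, the bags containing it form a connected subtree. Here bags containing vertex 4 are not connected in the tree, so the decomposition is invalid.

No — bags containing vertex 4 are not connected in the tree.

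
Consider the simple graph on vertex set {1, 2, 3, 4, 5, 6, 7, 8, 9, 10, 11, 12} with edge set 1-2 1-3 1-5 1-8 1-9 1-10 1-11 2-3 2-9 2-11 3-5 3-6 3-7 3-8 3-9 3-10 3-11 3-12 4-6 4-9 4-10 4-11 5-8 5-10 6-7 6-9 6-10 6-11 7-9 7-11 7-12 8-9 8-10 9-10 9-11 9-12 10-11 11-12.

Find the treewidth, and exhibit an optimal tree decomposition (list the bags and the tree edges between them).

Every bag has size at most 5, so the width is 5 − 1 = 4 and tw(G) ≤ 4. Conversely, {1, 3, 8, 9, 10} is a clique of size 5, and the vertices of any clique must share a bag in every tree decomposition; so some bag has ≥ 5 vertices and tw(G) ≥ 4. The upper and lower bounds meet at 4, so that is the treewidth.

Treewidth 4.
One such decomposition:
Bags: B1 = {1, 3, 9, 10, 11}  B2 = {3, 6, 9, 10, 11}  B3 = {1, 2, 3, 9, 11}  B4 = {4, 6, 9, 10, 11}  B5 = {3, 6, 7, 9, 11}  B6 = {1, 3, 8, 9, 10}  B7 = {1, 3, 5, 8, 10}  B8 = {3, 7, 9, 11, 12}
Tree: B1–B2, B1–B3, B2–B4, B2–B5, B1–B6, B6–B7, B5–B8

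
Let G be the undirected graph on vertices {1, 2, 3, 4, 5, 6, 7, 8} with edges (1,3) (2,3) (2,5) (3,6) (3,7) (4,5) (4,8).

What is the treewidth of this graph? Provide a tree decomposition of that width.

Treewidth 1.
One optimal decomposition is:
Bags: B1 = {2, 3}  B2 = {1, 3}  B3 = {2, 5}  B4 = {3, 6}  B5 = {3, 7}  B6 = {4, 5}  B7 = {4, 8}
Tree: B1–B2, B1–B3, B1–B4, B2–B5, B3–B6, B6–B7

Every bag has size at most 2, so the width is 2 − 1 = 1 and tw(G) ≤ 1. Since G has at least one edge (e.g. 2–3), it is not an edgeless graph, so tw(G) ≥ 1. The upper and lower bounds meet at 1, so that is the treewidth.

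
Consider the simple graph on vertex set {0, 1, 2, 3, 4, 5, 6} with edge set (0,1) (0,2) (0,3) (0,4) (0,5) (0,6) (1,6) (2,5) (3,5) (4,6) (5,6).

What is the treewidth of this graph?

2

A width-2 tree decomposition is:
Bags: B1 = {0, 5, 6}  B2 = {0, 2, 5}  B3 = {0, 3, 5}  B4 = {0, 1, 6}  B5 = {0, 4, 6}
Tree: B1–B2, B1–B3, B1–B4, B1–B5
The largest bag has 3 vertices, giving width 2; this decomposition certifies tw(G) ≤ 2. For the lower bound, the 3 vertices {0, 1, 6} are pairwise adjacent, and any tree decomposition puts a clique entirely inside one bag — forcing width ≥ 2. The upper and lower bounds meet at 2, so that is the treewidth.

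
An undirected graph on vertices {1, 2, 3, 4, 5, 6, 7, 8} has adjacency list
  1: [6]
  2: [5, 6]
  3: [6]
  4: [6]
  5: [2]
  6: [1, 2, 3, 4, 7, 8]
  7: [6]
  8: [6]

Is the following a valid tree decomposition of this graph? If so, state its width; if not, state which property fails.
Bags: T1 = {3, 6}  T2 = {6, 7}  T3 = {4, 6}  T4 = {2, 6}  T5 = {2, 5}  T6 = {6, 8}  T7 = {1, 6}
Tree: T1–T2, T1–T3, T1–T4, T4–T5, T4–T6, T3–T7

Every vertex of G appears in some bag (union = {1, 2, 3, 4, 5, 6, 7, 8}); every edge is covered by a bag; and for each vertex v the set of bags containing v is connected in the bag tree. The decomposition is therefore valid. The largest bag has 2 vertices, so the width is 1.

Yes; width 1.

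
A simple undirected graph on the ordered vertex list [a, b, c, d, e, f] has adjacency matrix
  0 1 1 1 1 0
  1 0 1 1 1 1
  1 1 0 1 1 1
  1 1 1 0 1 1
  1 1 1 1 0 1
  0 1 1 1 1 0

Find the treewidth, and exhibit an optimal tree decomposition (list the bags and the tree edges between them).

Treewidth 4.
One optimal decomposition is:
Bags: B1 = {b, c, d, e, f}  B2 = {a, b, c, d, e}
Tree: B1–B2

The largest bag has 5 vertices, giving width 4; this decomposition certifies tw(G) ≤ 4. For the lower bound, the 5 vertices {b, c, d, e, f} are pairwise adjacent, and any tree decomposition puts a clique entirely inside one bag — forcing width ≥ 4. The upper and lower bounds meet at 4, so that is the treewidth.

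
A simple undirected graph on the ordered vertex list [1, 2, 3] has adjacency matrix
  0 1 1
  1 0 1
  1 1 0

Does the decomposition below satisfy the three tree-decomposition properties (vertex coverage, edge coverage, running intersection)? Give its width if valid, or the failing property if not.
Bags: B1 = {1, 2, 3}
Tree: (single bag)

Every vertex of G appears in some bag (union = {1, 2, 3}); every edge is covered by a bag; and for each vertex v the set of bags containing v is connected in the bag tree. The decomposition is therefore valid. The largest bag has 3 vertices, so the width is 2.

Yes; width 2.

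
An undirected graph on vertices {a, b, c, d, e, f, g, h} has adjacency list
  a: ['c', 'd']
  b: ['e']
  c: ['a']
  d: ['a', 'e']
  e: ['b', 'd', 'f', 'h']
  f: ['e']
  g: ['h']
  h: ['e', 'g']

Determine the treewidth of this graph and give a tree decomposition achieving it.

Treewidth 1.
One such decomposition:
Bags: B1 = {e, f}  B2 = {e, h}  B3 = {b, e}  B4 = {d, e}  B5 = {a, d}  B6 = {a, c}  B7 = {g, h}
Tree: B1–B2, B1–B3, B3–B4, B4–B5, B5–B6, B2–B7

The largest bag has 2 vertices, giving width 1; this decomposition certifies tw(G) ≤ 1. G has an edge, so its treewidth is at least 1. The upper and lower bounds meet at 1, so that is the treewidth.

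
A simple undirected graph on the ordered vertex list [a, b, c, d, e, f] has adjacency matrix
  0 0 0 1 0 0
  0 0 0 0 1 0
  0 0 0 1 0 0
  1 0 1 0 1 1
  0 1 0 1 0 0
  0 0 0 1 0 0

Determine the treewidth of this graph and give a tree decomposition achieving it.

Each bag holds 2 vertices, so the decomposition has width 1, which upper-bounds the treewidth. Any graph with an edge has treewidth ≥ 1, and G has the edge e–b. Combining the bounds, tw(G) = 1.

Treewidth 1.
One optimal decomposition is:
Bags: B1 = {b, e}  B2 = {d, e}  B3 = {c, d}  B4 = {d, f}  B5 = {a, d}
Tree: B1–B2, B2–B3, B2–B4, B2–B5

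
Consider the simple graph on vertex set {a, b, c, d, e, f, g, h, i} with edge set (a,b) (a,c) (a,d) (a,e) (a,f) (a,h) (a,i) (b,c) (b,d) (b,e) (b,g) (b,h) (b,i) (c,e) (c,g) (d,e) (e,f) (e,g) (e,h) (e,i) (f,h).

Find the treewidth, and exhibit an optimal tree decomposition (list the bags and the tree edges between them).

Treewidth 3.
One such decomposition:
Bags: B1 = {a, b, c, e}  B2 = {a, b, e, h}  B3 = {b, c, e, g}  B4 = {a, b, d, e}  B5 = {a, e, f, h}  B6 = {a, b, e, i}
Tree: B1–B2, B1–B3, B2–B4, B2–B5, B1–B6

The largest bag has 4 vertices, giving width 3; this decomposition certifies tw(G) ≤ 3. Conversely, {a, e, f, h} is a clique of size 4, and the vertices of any clique must share a bag in every tree decomposition; so some bag has ≥ 4 vertices and tw(G) ≥ 3. The upper and lower bounds meet at 3, so that is the treewidth.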